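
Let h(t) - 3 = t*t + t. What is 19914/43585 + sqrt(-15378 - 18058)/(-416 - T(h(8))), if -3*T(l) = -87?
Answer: 19914/43585 - 2*I*sqrt(8359)/445 ≈ 0.4569 - 0.41091*I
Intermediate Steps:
h(t) = 3 + t + t**2 (h(t) = 3 + (t*t + t) = 3 + (t**2 + t) = 3 + (t + t**2) = 3 + t + t**2)
T(l) = 29 (T(l) = -1/3*(-87) = 29)
19914/43585 + sqrt(-15378 - 18058)/(-416 - T(h(8))) = 19914/43585 + sqrt(-15378 - 18058)/(-416 - 1*29) = 19914*(1/43585) + sqrt(-33436)/(-416 - 29) = 19914/43585 + (2*I*sqrt(8359))/(-445) = 19914/43585 + (2*I*sqrt(8359))*(-1/445) = 19914/43585 - 2*I*sqrt(8359)/445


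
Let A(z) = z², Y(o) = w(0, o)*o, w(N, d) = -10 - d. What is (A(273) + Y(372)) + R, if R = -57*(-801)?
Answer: -21918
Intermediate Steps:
Y(o) = o*(-10 - o) (Y(o) = (-10 - o)*o = o*(-10 - o))
R = 45657
(A(273) + Y(372)) + R = (273² - 1*372*(10 + 372)) + 45657 = (74529 - 1*372*382) + 45657 = (74529 - 142104) + 45657 = -67575 + 45657 = -21918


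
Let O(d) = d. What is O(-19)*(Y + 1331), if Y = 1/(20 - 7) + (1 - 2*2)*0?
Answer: -328776/13 ≈ -25290.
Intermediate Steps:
Y = 1/13 (Y = 1/13 + (1 - 2*2)*0 = 1/13 + (1 - 4)*0 = 1/13 - 3*0 = 1/13 + 0 = 1/13 ≈ 0.076923)
O(-19)*(Y + 1331) = -19*(1/13 + 1331) = -19*17304/13 = -328776/13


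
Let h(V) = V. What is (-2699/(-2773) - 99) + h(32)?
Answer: -183092/2773 ≈ -66.027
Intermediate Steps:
(-2699/(-2773) - 99) + h(32) = (-2699/(-2773) - 99) + 32 = (-2699*(-1/2773) - 99) + 32 = (2699/2773 - 99) + 32 = -271828/2773 + 32 = -183092/2773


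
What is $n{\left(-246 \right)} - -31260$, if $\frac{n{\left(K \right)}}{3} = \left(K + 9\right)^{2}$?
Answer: $199767$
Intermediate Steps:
$n{\left(K \right)} = 3 \left(9 + K\right)^{2}$ ($n{\left(K \right)} = 3 \left(K + 9\right)^{2} = 3 \left(9 + K\right)^{2}$)
$n{\left(-246 \right)} - -31260 = 3 \left(9 - 246\right)^{2} - -31260 = 3 \left(-237\right)^{2} + 31260 = 3 \cdot 56169 + 31260 = 168507 + 31260 = 199767$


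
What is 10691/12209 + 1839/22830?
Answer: 88842627/92910490 ≈ 0.95622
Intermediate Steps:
10691/12209 + 1839/22830 = 10691*(1/12209) + 1839*(1/22830) = 10691/12209 + 613/7610 = 88842627/92910490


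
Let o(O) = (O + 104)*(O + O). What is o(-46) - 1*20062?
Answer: -25398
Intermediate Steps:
o(O) = 2*O*(104 + O) (o(O) = (104 + O)*(2*O) = 2*O*(104 + O))
o(-46) - 1*20062 = 2*(-46)*(104 - 46) - 1*20062 = 2*(-46)*58 - 20062 = -5336 - 20062 = -25398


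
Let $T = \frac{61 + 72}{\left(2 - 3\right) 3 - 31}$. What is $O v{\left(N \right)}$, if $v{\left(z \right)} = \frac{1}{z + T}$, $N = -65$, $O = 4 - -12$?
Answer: $- \frac{544}{2343} \approx -0.23218$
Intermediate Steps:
$O = 16$ ($O = 4 + 12 = 16$)
$T = - \frac{133}{34}$ ($T = \frac{133}{\left(-1\right) 3 - 31} = \frac{133}{-3 - 31} = \frac{133}{-34} = 133 \left(- \frac{1}{34}\right) = - \frac{133}{34} \approx -3.9118$)
$v{\left(z \right)} = \frac{1}{- \frac{133}{34} + z}$ ($v{\left(z \right)} = \frac{1}{z - \frac{133}{34}} = \frac{1}{- \frac{133}{34} + z}$)
$O v{\left(N \right)} = 16 \frac{34}{-133 + 34 \left(-65\right)} = 16 \frac{34}{-133 - 2210} = 16 \frac{34}{-2343} = 16 \cdot 34 \left(- \frac{1}{2343}\right) = 16 \left(- \frac{34}{2343}\right) = - \frac{544}{2343}$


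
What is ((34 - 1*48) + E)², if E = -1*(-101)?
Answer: 7569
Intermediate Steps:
E = 101
((34 - 1*48) + E)² = ((34 - 1*48) + 101)² = ((34 - 48) + 101)² = (-14 + 101)² = 87² = 7569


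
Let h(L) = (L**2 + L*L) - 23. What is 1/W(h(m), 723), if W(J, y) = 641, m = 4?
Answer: 1/641 ≈ 0.0015601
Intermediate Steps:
h(L) = -23 + 2*L**2 (h(L) = (L**2 + L**2) - 23 = 2*L**2 - 23 = -23 + 2*L**2)
1/W(h(m), 723) = 1/641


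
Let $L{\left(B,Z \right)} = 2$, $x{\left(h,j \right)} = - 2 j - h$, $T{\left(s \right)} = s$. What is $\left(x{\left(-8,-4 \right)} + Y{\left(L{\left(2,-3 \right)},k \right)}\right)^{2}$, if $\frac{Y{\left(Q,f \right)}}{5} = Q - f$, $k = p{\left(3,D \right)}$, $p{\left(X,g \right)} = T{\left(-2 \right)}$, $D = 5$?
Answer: $1296$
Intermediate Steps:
$x{\left(h,j \right)} = - h - 2 j$
$p{\left(X,g \right)} = -2$
$k = -2$
$Y{\left(Q,f \right)} = - 5 f + 5 Q$ ($Y{\left(Q,f \right)} = 5 \left(Q - f\right) = - 5 f + 5 Q$)
$\left(x{\left(-8,-4 \right)} + Y{\left(L{\left(2,-3 \right)},k \right)}\right)^{2} = \left(\left(\left(-1\right) \left(-8\right) - -8\right) + \left(\left(-5\right) \left(-2\right) + 5 \cdot 2\right)\right)^{2} = \left(\left(8 + 8\right) + \left(10 + 10\right)\right)^{2} = \left(16 + 20\right)^{2} = 36^{2} = 1296$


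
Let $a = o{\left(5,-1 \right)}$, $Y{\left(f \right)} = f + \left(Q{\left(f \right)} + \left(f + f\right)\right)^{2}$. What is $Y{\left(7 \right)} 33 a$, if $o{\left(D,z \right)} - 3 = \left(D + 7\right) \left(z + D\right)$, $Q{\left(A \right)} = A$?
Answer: $753984$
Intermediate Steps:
$o{\left(D,z \right)} = 3 + \left(7 + D\right) \left(D + z\right)$ ($o{\left(D,z \right)} = 3 + \left(D + 7\right) \left(z + D\right) = 3 + \left(7 + D\right) \left(D + z\right)$)
$Y{\left(f \right)} = f + 9 f^{2}$ ($Y{\left(f \right)} = f + \left(f + \left(f + f\right)\right)^{2} = f + \left(f + 2 f\right)^{2} = f + \left(3 f\right)^{2} = f + 9 f^{2}$)
$a = 51$ ($a = 3 + 5^{2} + 7 \cdot 5 + 7 \left(-1\right) + 5 \left(-1\right) = 3 + 25 + 35 - 7 - 5 = 51$)
$Y{\left(7 \right)} 33 a = 7 \left(1 + 9 \cdot 7\right) 33 \cdot 51 = 7 \left(1 + 63\right) 33 \cdot 51 = 7 \cdot 64 \cdot 33 \cdot 51 = 448 \cdot 33 \cdot 51 = 14784 \cdot 51 = 753984$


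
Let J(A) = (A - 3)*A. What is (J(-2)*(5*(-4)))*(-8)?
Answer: 1600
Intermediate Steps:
J(A) = A*(-3 + A) (J(A) = (-3 + A)*A = A*(-3 + A))
(J(-2)*(5*(-4)))*(-8) = ((-2*(-3 - 2))*(5*(-4)))*(-8) = (-2*(-5)*(-20))*(-8) = (10*(-20))*(-8) = -200*(-8) = 1600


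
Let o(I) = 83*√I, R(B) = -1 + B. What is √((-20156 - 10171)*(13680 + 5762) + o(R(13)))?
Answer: √(-589617534 + 166*√3) ≈ 24282.0*I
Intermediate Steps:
√((-20156 - 10171)*(13680 + 5762) + o(R(13))) = √((-20156 - 10171)*(13680 + 5762) + 83*√(-1 + 13)) = √(-30327*19442 + 83*√12) = √(-589617534 + 83*(2*√3)) = √(-589617534 + 166*√3)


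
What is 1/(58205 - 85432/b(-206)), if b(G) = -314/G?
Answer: 157/338689 ≈ 0.00046355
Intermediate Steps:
1/(58205 - 85432/b(-206)) = 1/(58205 - 85432/((-314/(-206)))) = 1/(58205 - 85432/((-314*(-1/206)))) = 1/(58205 - 85432/157/103) = 1/(58205 - 85432*103/157) = 1/(58205 - 8799496/157) = 1/(338689/157) = 157/338689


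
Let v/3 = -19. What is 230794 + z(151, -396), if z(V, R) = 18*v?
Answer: 229768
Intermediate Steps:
v = -57 (v = 3*(-19) = -57)
z(V, R) = -1026 (z(V, R) = 18*(-57) = -1026)
230794 + z(151, -396) = 230794 - 1026 = 229768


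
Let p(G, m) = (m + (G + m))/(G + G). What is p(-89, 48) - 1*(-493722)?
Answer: 87882509/178 ≈ 4.9372e+5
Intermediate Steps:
p(G, m) = (G + 2*m)/(2*G) (p(G, m) = (G + 2*m)/((2*G)) = (G + 2*m)*(1/(2*G)) = (G + 2*m)/(2*G))
p(-89, 48) - 1*(-493722) = (48 + (1/2)*(-89))/(-89) - 1*(-493722) = -(48 - 89/2)/89 + 493722 = -1/89*7/2 + 493722 = -7/178 + 493722 = 87882509/178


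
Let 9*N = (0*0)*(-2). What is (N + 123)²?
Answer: 15129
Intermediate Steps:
N = 0 (N = ((0*0)*(-2))/9 = (0*(-2))/9 = (⅑)*0 = 0)
(N + 123)² = (0 + 123)² = 123² = 15129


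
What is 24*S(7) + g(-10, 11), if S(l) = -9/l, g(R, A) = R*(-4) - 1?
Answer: 57/7 ≈ 8.1429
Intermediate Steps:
g(R, A) = -1 - 4*R (g(R, A) = -4*R - 1 = -1 - 4*R)
24*S(7) + g(-10, 11) = 24*(-9/7) + (-1 - 4*(-10)) = 24*(-9*⅐) + (-1 + 40) = 24*(-9/7) + 39 = -216/7 + 39 = 57/7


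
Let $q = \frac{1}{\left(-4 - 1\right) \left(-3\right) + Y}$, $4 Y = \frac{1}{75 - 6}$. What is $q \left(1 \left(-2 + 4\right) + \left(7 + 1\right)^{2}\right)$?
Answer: $\frac{18216}{4141} \approx 4.3989$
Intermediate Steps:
$Y = \frac{1}{276}$ ($Y = \frac{1}{4 \left(75 - 6\right)} = \frac{1}{4 \cdot 69} = \frac{1}{4} \cdot \frac{1}{69} = \frac{1}{276} \approx 0.0036232$)
$q = \frac{276}{4141}$ ($q = \frac{1}{\left(-4 - 1\right) \left(-3\right) + \frac{1}{276}} = \frac{1}{\left(-5\right) \left(-3\right) + \frac{1}{276}} = \frac{1}{15 + \frac{1}{276}} = \frac{1}{\frac{4141}{276}} = \frac{276}{4141} \approx 0.066651$)
$q \left(1 \left(-2 + 4\right) + \left(7 + 1\right)^{2}\right) = \frac{276 \left(1 \left(-2 + 4\right) + \left(7 + 1\right)^{2}\right)}{4141} = \frac{276 \left(1 \cdot 2 + 8^{2}\right)}{4141} = \frac{276 \left(2 + 64\right)}{4141} = \frac{276}{4141} \cdot 66 = \frac{18216}{4141}$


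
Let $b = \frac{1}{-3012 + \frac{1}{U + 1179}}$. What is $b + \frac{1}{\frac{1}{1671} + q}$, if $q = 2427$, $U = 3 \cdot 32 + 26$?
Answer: $\frac{1271770063}{15891997445498} \approx 8.0026 \cdot 10^{-5}$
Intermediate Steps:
$U = 122$ ($U = 96 + 26 = 122$)
$b = - \frac{1301}{3918611}$ ($b = \frac{1}{-3012 + \frac{1}{122 + 1179}} = \frac{1}{-3012 + \frac{1}{1301}} = \frac{1}{- \frac{3918611}{1301}} = - \frac{1301}{3918611} \approx -0.00033201$)
$b + \frac{1}{\frac{1}{1671} + q} = - \frac{1301}{3918611} + \frac{1}{\frac{1}{1671} + 2427} = - \frac{1301}{3918611} + \frac{1}{\frac{4055518}{1671}} = - \frac{1301}{3918611} + \frac{1671}{4055518} = \frac{1271770063}{15891997445498}$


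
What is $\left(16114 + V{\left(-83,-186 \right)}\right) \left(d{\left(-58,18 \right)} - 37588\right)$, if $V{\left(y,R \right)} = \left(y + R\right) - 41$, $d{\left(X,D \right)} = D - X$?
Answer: $-592839648$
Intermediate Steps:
$V{\left(y,R \right)} = -41 + R + y$ ($V{\left(y,R \right)} = \left(R + y\right) - 41 = -41 + R + y$)
$\left(16114 + V{\left(-83,-186 \right)}\right) \left(d{\left(-58,18 \right)} - 37588\right) = \left(16114 - 310\right) \left(\left(18 - -58\right) - 37588\right) = \left(16114 - 310\right) \left(\left(18 + 58\right) - 37588\right) = 15804 \left(76 - 37588\right) = 15804 \left(-37512\right) = -592839648$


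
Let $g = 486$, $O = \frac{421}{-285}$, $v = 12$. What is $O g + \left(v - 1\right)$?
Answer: $- \frac{67157}{95} \approx -706.92$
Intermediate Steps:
$O = - \frac{421}{285}$ ($O = 421 \left(- \frac{1}{285}\right) = - \frac{421}{285} \approx -1.4772$)
$O g + \left(v - 1\right) = \left(- \frac{421}{285}\right) 486 + \left(12 - 1\right) = - \frac{68202}{95} + \left(12 - 1\right) = - \frac{68202}{95} + 11 = - \frac{67157}{95}$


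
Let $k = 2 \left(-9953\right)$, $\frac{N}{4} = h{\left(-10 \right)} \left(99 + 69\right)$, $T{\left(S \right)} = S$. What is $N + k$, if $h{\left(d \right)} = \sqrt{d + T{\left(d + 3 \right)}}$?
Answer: $-19906 + 672 i \sqrt{17} \approx -19906.0 + 2770.7 i$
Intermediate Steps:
$h{\left(d \right)} = \sqrt{3 + 2 d}$ ($h{\left(d \right)} = \sqrt{d + \left(d + 3\right)} = \sqrt{d + \left(3 + d\right)} = \sqrt{3 + 2 d}$)
$N = 672 i \sqrt{17}$ ($N = 4 \sqrt{3 + 2 \left(-10\right)} \left(99 + 69\right) = 4 \sqrt{3 - 20} \cdot 168 = 4 \sqrt{-17} \cdot 168 = 4 i \sqrt{17} \cdot 168 = 4 \cdot 168 i \sqrt{17} = 672 i \sqrt{17} \approx 2770.7 i$)
$k = -19906$
$N + k = 672 i \sqrt{17} - 19906 = -19906 + 672 i \sqrt{17}$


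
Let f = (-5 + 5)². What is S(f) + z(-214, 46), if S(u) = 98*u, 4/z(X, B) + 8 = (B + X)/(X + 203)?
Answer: 11/20 ≈ 0.55000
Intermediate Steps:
z(X, B) = 4/(-8 + (B + X)/(203 + X)) (z(X, B) = 4/(-8 + (B + X)/(X + 203)) = 4/(-8 + (B + X)/(203 + X)))
f = 0 (f = 0² = 0)
S(f) + z(-214, 46) = 98*0 + 4*(203 - 214)/(-1624 + 46 - 7*(-214)) = 0 + 4*(-11)/(-1624 + 46 + 1498) = 0 + 4*(-11)/(-80) = 0 + 4*(-1/80)*(-11) = 0 + 11/20 = 11/20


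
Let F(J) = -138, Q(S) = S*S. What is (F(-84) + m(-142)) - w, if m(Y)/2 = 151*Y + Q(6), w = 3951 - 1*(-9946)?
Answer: -56847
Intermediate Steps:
w = 13897 (w = 3951 + 9946 = 13897)
Q(S) = S²
m(Y) = 72 + 302*Y (m(Y) = 2*(151*Y + 6²) = 2*(151*Y + 36) = 2*(36 + 151*Y) = 72 + 302*Y)
(F(-84) + m(-142)) - w = (-138 + (72 + 302*(-142))) - 1*13897 = (-138 + (72 - 42884)) - 13897 = (-138 - 42812) - 13897 = -42950 - 13897 = -56847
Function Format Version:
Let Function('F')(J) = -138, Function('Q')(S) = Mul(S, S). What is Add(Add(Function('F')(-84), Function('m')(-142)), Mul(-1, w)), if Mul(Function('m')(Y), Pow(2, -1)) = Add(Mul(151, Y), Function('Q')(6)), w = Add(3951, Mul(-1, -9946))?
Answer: -56847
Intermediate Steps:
w = 13897 (w = Add(3951, 9946) = 13897)
Function('Q')(S) = Pow(S, 2)
Function('m')(Y) = Add(72, Mul(302, Y)) (Function('m')(Y) = Mul(2, Add(Mul(151, Y), Pow(6, 2))) = Mul(2, Add(Mul(151, Y), 36)) = Mul(2, Add(36, Mul(151, Y))) = Add(72, Mul(302, Y)))
Add(Add(Function('F')(-84), Function('m')(-142)), Mul(-1, w)) = Add(Add(-138, Add(72, Mul(302, -142))), Mul(-1, 13897)) = Add(Add(-138, Add(72, -42884)), -13897) = Add(Add(-138, -42812), -13897) = Add(-42950, -13897) = -56847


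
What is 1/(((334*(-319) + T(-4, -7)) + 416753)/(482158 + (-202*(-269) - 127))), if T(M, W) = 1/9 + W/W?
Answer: 4827321/2791873 ≈ 1.7291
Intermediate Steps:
T(M, W) = 10/9 (T(M, W) = 1*(⅑) + 1 = ⅑ + 1 = 10/9)
1/(((334*(-319) + T(-4, -7)) + 416753)/(482158 + (-202*(-269) - 127))) = 1/(((334*(-319) + 10/9) + 416753)/(482158 + (-202*(-269) - 127))) = 1/(((-106546 + 10/9) + 416753)/(482158 + (54338 - 127))) = 1/((-958904/9 + 416753)/(482158 + 54211)) = 1/((2791873/9)/536369) = 1/((2791873/9)*(1/536369)) = 1/(2791873/4827321) = 4827321/2791873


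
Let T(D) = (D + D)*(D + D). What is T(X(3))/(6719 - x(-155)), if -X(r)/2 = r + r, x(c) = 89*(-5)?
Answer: 16/199 ≈ 0.080402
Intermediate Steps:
x(c) = -445
X(r) = -4*r (X(r) = -2*(r + r) = -4*r)
T(D) = 4*D² (T(D) = (2*D)*(2*D) = 4*D²)
T(X(3))/(6719 - x(-155)) = (4*(-4*3)²)/(6719 - 1*(-445)) = (4*(-12)²)/(6719 + 445) = (4*144)/7164 = 576*(1/7164) = 16/199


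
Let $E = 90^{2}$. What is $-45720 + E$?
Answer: $-37620$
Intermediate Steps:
$E = 8100$
$-45720 + E = -45720 + 8100 = -37620$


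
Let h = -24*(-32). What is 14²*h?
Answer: 150528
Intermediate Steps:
h = 768 (h = -1*(-768) = 768)
14²*h = 14²*768 = 196*768 = 150528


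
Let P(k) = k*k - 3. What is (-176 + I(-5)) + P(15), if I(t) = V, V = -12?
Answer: 34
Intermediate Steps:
I(t) = -12
P(k) = -3 + k**2 (P(k) = k**2 - 3 = -3 + k**2)
(-176 + I(-5)) + P(15) = (-176 - 12) + (-3 + 15**2) = -188 + (-3 + 225) = -188 + 222 = 34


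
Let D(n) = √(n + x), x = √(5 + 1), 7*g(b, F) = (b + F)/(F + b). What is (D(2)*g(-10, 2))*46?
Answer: 46*√(2 + √6)/7 ≈ 13.862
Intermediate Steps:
g(b, F) = ⅐ (g(b, F) = ((b + F)/(F + b))/7 = ((F + b)/(F + b))/7 = (⅐)*1 = ⅐)
x = √6 ≈ 2.4495
D(n) = √(n + √6)
(D(2)*g(-10, 2))*46 = (√(2 + √6)*(⅐))*46 = (√(2 + √6)/7)*46 = 46*√(2 + √6)/7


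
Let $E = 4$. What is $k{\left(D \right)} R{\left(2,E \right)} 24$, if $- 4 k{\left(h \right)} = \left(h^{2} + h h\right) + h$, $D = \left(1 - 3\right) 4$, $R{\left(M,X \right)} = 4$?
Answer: $-2880$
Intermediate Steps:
$D = -8$ ($D = \left(-2\right) 4 = -8$)
$k{\left(h \right)} = - \frac{h^{2}}{2} - \frac{h}{4}$ ($k{\left(h \right)} = - \frac{\left(h^{2} + h h\right) + h}{4} = - \frac{\left(h^{2} + h^{2}\right) + h}{4} = - \frac{2 h^{2} + h}{4} = - \frac{h + 2 h^{2}}{4} = - \frac{h^{2}}{2} - \frac{h}{4}$)
$k{\left(D \right)} R{\left(2,E \right)} 24 = \left(- \frac{1}{4}\right) \left(-8\right) \left(1 + 2 \left(-8\right)\right) 4 \cdot 24 = \left(- \frac{1}{4}\right) \left(-8\right) \left(1 - 16\right) 4 \cdot 24 = \left(- \frac{1}{4}\right) \left(-8\right) \left(-15\right) 4 \cdot 24 = \left(-30\right) 4 \cdot 24 = \left(-120\right) 24 = -2880$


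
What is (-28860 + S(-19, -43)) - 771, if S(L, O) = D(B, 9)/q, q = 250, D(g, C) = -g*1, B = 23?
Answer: -7407773/250 ≈ -29631.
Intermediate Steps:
D(g, C) = -g
S(L, O) = -23/250 (S(L, O) = -1*23/250 = -23*1/250 = -23/250)
(-28860 + S(-19, -43)) - 771 = (-28860 - 23/250) - 771 = -7215023/250 - 771 = -7407773/250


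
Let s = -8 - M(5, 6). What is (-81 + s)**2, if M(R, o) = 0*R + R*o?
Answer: 14161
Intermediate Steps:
M(R, o) = R*o (M(R, o) = 0 + R*o = R*o)
s = -38 (s = -8 - 5*6 = -8 - 1*30 = -8 - 30 = -38)
(-81 + s)**2 = (-81 - 38)**2 = (-119)**2 = 14161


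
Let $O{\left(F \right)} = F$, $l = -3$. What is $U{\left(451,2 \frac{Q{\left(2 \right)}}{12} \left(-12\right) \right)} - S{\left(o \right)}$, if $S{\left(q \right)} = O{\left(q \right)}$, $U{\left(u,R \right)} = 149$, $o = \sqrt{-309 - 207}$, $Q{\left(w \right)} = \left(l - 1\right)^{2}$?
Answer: $149 - 2 i \sqrt{129} \approx 149.0 - 22.716 i$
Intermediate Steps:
$Q{\left(w \right)} = 16$ ($Q{\left(w \right)} = \left(-3 - 1\right)^{2} = \left(-4\right)^{2} = 16$)
$o = 2 i \sqrt{129}$ ($o = \sqrt{-516} = 2 i \sqrt{129} \approx 22.716 i$)
$S{\left(q \right)} = q$
$U{\left(451,2 \frac{Q{\left(2 \right)}}{12} \left(-12\right) \right)} - S{\left(o \right)} = 149 - 2 i \sqrt{129}$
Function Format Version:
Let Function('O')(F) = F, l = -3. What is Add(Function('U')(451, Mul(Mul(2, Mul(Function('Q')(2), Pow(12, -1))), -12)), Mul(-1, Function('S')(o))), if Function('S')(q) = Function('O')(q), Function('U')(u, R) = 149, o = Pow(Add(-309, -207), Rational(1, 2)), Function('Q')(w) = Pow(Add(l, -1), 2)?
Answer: Add(149, Mul(-2, I, Pow(129, Rational(1, 2)))) ≈ Add(149.00, Mul(-22.716, I))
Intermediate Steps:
Function('Q')(w) = 16 (Function('Q')(w) = Pow(Add(-3, -1), 2) = Pow(-4, 2) = 16)
o = Mul(2, I, Pow(129, Rational(1, 2))) (o = Pow(-516, Rational(1, 2)) = Mul(2, I, Pow(129, Rational(1, 2))) ≈ Mul(22.716, I))
Function('S')(q) = q
Add(Function('U')(451, Mul(Mul(2, Mul(Function('Q')(2), Pow(12, -1))), -12)), Mul(-1, Function('S')(o))) = Add(149, Mul(-1, Mul(2, I, Pow(129, Rational(1, 2))))) = Add(149, Mul(-2, I, Pow(129, Rational(1, 2))))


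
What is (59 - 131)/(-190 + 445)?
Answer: -24/85 ≈ -0.28235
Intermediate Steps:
(59 - 131)/(-190 + 445) = -72/255 = -72*1/255 = -24/85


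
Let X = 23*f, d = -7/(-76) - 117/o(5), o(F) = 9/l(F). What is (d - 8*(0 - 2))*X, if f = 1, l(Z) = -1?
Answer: 50853/76 ≈ 669.12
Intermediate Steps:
o(F) = -9 (o(F) = 9/(-1) = 9*(-1) = -9)
d = 995/76 (d = -7/(-76) - 117/(-9) = -7*(-1/76) - 117*(-⅑) = 7/76 + 13 = 995/76 ≈ 13.092)
X = 23 (X = 23*1 = 23)
(d - 8*(0 - 2))*X = (995/76 - 8*(0 - 2))*23 = (995/76 - 8*(-2))*23 = (995/76 - 1*(-16))*23 = (995/76 + 16)*23 = (2211/76)*23 = 50853/76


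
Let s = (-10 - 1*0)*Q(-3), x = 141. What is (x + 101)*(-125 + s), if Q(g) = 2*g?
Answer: -15730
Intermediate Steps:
s = 60 (s = (-10 - 1*0)*(2*(-3)) = (-10 + 0)*(-6) = -10*(-6) = 60)
(x + 101)*(-125 + s) = (141 + 101)*(-125 + 60) = 242*(-65) = -15730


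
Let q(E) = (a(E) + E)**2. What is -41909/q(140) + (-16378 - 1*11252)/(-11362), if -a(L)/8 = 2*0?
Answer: 4669853/15906800 ≈ 0.29358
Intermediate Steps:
a(L) = 0 (a(L) = -16*0 = -8*0 = 0)
q(E) = E**2 (q(E) = (0 + E)**2 = E**2)
-41909/q(140) + (-16378 - 1*11252)/(-11362) = -41909/(140**2) + (-16378 - 1*11252)/(-11362) = -41909/19600 + (-16378 - 11252)*(-1/11362) = -41909*1/19600 - 27630*(-1/11362) = -5987/2800 + 13815/5681 = 4669853/15906800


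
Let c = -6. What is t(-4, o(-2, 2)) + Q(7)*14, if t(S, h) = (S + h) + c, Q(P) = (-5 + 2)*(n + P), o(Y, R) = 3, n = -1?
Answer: -259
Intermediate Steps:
Q(P) = 3 - 3*P (Q(P) = (-5 + 2)*(-1 + P) = -3*(-1 + P) = 3 - 3*P)
t(S, h) = -6 + S + h (t(S, h) = (S + h) - 6 = -6 + S + h)
t(-4, o(-2, 2)) + Q(7)*14 = (-6 - 4 + 3) + (3 - 3*7)*14 = -7 + (3 - 21)*14 = -7 - 18*14 = -7 - 252 = -259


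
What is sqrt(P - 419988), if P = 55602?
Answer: I*sqrt(364386) ≈ 603.64*I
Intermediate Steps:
sqrt(P - 419988) = sqrt(55602 - 419988) = sqrt(-364386) = I*sqrt(364386)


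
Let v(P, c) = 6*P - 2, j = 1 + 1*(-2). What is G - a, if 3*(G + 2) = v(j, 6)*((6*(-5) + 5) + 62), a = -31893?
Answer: 95377/3 ≈ 31792.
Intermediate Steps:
j = -1 (j = 1 - 2 = -1)
v(P, c) = -2 + 6*P
G = -302/3 (G = -2 + ((-2 + 6*(-1))*((6*(-5) + 5) + 62))/3 = -2 + ((-2 - 6)*((-30 + 5) + 62))/3 = -2 + (-8*(-25 + 62))/3 = -2 + (-8*37)/3 = -2 + (⅓)*(-296) = -2 - 296/3 = -302/3 ≈ -100.67)
G - a = -302/3 - 1*(-31893) = -302/3 + 31893 = 95377/3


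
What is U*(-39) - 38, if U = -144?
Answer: 5578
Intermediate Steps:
U*(-39) - 38 = -144*(-39) - 38 = 5616 - 38 = 5578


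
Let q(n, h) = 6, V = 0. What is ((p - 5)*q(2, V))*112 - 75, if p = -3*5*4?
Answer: -43755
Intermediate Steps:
p = -60 (p = -15*4 = -60)
((p - 5)*q(2, V))*112 - 75 = ((-60 - 5)*6)*112 - 75 = -65*6*112 - 75 = -390*112 - 75 = -43680 - 75 = -43755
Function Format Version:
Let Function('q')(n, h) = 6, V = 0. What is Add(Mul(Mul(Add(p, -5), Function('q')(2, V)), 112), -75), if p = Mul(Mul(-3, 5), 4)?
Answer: -43755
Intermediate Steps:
p = -60 (p = Mul(-15, 4) = -60)
Add(Mul(Mul(Add(p, -5), Function('q')(2, V)), 112), -75) = Add(Mul(Mul(Add(-60, -5), 6), 112), -75) = Add(Mul(Mul(-65, 6), 112), -75) = Add(Mul(-390, 112), -75) = Add(-43680, -75) = -43755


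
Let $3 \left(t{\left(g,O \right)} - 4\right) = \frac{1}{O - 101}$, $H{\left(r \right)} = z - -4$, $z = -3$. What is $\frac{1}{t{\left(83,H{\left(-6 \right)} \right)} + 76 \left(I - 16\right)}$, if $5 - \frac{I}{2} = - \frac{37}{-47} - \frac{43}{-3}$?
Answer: $- \frac{4700}{12926549} \approx -0.00036359$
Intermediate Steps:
$H{\left(r \right)} = 1$ ($H{\left(r \right)} = -3 - -4 = -3 + 4 = 1$)
$t{\left(g,O \right)} = 4 + \frac{1}{3 \left(-101 + O\right)}$ ($t{\left(g,O \right)} = 4 + \frac{1}{3 \left(O - 101\right)} = 4 + \frac{1}{3 \left(-101 + O\right)}$)
$I = - \frac{2854}{141}$ ($I = 10 - 2 \left(- \frac{37}{-47} - \frac{43}{-3}\right) = 10 - 2 \left(\left(-37\right) \left(- \frac{1}{47}\right) - - \frac{43}{3}\right) = 10 - 2 \left(\frac{37}{47} + \frac{43}{3}\right) = 10 - \frac{4264}{141} = - \frac{2854}{141} \approx -20.241$)
$\frac{1}{t{\left(83,H{\left(-6 \right)} \right)} + 76 \left(I - 16\right)} = \frac{1}{\frac{-1211 + 12 \cdot 1}{3 \left(-101 + 1\right)} + 76 \left(- \frac{2854}{141} - 16\right)} = \frac{1}{\frac{-1211 + 12}{3 \left(-100\right)} + 76 \left(- \frac{5110}{141}\right)} = \frac{1}{\frac{1}{3} \left(- \frac{1}{100}\right) \left(-1199\right) - \frac{388360}{141}} = \frac{1}{\frac{1199}{300} - \frac{388360}{141}} = \frac{1}{- \frac{12926549}{4700}} = - \frac{4700}{12926549}$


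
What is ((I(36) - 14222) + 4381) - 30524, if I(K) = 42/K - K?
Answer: -242399/6 ≈ -40400.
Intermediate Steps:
I(K) = -K + 42/K
((I(36) - 14222) + 4381) - 30524 = (((-1*36 + 42/36) - 14222) + 4381) - 30524 = (((-36 + 42*(1/36)) - 14222) + 4381) - 30524 = (((-36 + 7/6) - 14222) + 4381) - 30524 = ((-209/6 - 14222) + 4381) - 30524 = (-85541/6 + 4381) - 30524 = -59255/6 - 30524 = -242399/6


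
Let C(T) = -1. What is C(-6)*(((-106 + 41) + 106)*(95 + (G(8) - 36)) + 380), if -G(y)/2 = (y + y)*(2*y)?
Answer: 18193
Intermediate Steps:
G(y) = -8*y**2 (G(y) = -2*(y + y)*2*y = -2*2*y*2*y = -8*y**2)
C(-6)*(((-106 + 41) + 106)*(95 + (G(8) - 36)) + 380) = -(((-106 + 41) + 106)*(95 + (-8*8**2 - 36)) + 380) = -((-65 + 106)*(95 + (-8*64 - 36)) + 380) = -(41*(95 + (-512 - 36)) + 380) = -(41*(95 - 548) + 380) = -(41*(-453) + 380) = -(-18573 + 380) = -1*(-18193) = 18193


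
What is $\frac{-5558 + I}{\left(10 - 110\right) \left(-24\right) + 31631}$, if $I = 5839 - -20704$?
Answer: $\frac{20985}{34031} \approx 0.61664$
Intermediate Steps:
$I = 26543$ ($I = 5839 + 20704 = 26543$)
$\frac{-5558 + I}{\left(10 - 110\right) \left(-24\right) + 31631} = \frac{-5558 + 26543}{\left(10 - 110\right) \left(-24\right) + 31631} = \frac{20985}{\left(-100\right) \left(-24\right) + 31631} = \frac{20985}{2400 + 31631} = \frac{20985}{34031}$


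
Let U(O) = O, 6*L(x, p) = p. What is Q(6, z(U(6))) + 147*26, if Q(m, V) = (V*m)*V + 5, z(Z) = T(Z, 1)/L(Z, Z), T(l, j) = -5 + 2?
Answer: 3881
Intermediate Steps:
T(l, j) = -3
L(x, p) = p/6
z(Z) = -18/Z (z(Z) = -3*6/Z = -18/Z)
Q(m, V) = 5 + m*V² (Q(m, V) = m*V² + 5 = 5 + m*V²)
Q(6, z(U(6))) + 147*26 = (5 + 6*(-18/6)²) + 147*26 = (5 + 6*(-18*⅙)²) + 3822 = (5 + 6*(-3)²) + 3822 = (5 + 6*9) + 3822 = (5 + 54) + 3822 = 59 + 3822 = 3881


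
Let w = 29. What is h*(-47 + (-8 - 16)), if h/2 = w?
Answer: -4118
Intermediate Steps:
h = 58 (h = 2*29 = 58)
h*(-47 + (-8 - 16)) = 58*(-47 + (-8 - 16)) = 58*(-47 - 24) = 58*(-71) = -4118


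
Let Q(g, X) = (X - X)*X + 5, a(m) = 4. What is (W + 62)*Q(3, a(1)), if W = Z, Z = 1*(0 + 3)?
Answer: 325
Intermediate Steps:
Q(g, X) = 5 (Q(g, X) = 0*X + 5 = 0 + 5 = 5)
Z = 3 (Z = 1*3 = 3)
W = 3
(W + 62)*Q(3, a(1)) = (3 + 62)*5 = 65*5 = 325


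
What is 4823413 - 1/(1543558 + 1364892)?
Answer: 14028655539849/2908450 ≈ 4.8234e+6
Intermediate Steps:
4823413 - 1/(1543558 + 1364892) = 4823413 - 1/2908450 = 14028655539849/2908450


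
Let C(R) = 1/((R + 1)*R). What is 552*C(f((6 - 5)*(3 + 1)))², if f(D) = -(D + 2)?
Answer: 46/75 ≈ 0.61333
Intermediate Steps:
f(D) = -2 - D (f(D) = -(2 + D) = -2 - D)
C(R) = 1/(R*(1 + R)) (C(R) = 1/((1 + R)*R) = 1/(R*(1 + R)))
552*C(f((6 - 5)*(3 + 1)))² = 552*(1/((-2 - (6 - 5)*(3 + 1))*(1 + (-2 - (6 - 5)*(3 + 1)))))² = 552*(1/((-2 - 4)*(1 + (-2 - 4))))² = 552*(1/((-6)*(1 - 6)))² = 552*(-⅙/(-5))² = 552*(-⅙*(-⅕))² = 552*(1/30)² = 552*(1/900) = 46/75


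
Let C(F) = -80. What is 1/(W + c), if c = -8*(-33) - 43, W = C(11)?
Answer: 1/141 ≈ 0.0070922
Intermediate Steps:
W = -80
c = 221 (c = 264 - 43 = 221)
1/(W + c) = 1/(-80 + 221) = 1/141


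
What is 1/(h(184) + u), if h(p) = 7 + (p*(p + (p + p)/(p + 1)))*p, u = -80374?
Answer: 185/1150049353 ≈ 1.6086e-7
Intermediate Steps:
h(p) = 7 + p²*(p + 2*p/(1 + p)) (h(p) = 7 + (p*(p + (2*p)/(1 + p)))*p = 7 + (p*(p + 2*p/(1 + p)))*p = 7 + p²*(p + 2*p/(1 + p)))
1/(h(184) + u) = 1/((7 + 184⁴ + 3*184³ + 7*184)/(1 + 184) - 80374) = 1/((7 + 1146228736 + 3*6229504 + 1288)/185 - 80374) = 1/((7 + 1146228736 + 18688512 + 1288)/185 - 80374) = 1/((1/185)*1164918543 - 80374) = 1/(1164918543/185 - 80374) = 1/(1150049353/185) = 185/1150049353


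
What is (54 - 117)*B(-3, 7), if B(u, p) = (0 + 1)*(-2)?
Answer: 126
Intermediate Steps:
B(u, p) = -2 (B(u, p) = 1*(-2) = -2)
(54 - 117)*B(-3, 7) = (54 - 117)*(-2) = -63*(-2) = 126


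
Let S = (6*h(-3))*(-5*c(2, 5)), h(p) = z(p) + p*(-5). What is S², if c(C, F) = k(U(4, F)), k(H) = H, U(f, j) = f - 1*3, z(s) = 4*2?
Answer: 476100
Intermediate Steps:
z(s) = 8
U(f, j) = -3 + f (U(f, j) = f - 3 = -3 + f)
c(C, F) = 1 (c(C, F) = -3 + 4 = 1)
h(p) = 8 - 5*p (h(p) = 8 + p*(-5) = 8 - 5*p)
S = -690 (S = (6*(8 - 5*(-3)))*(-5*1) = (6*(8 + 15))*(-5) = (6*23)*(-5) = 138*(-5) = -690)
S² = (-690)² = 476100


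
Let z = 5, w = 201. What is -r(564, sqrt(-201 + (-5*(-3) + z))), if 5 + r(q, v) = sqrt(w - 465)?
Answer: 5 - 2*I*sqrt(66) ≈ 5.0 - 16.248*I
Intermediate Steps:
r(q, v) = -5 + 2*I*sqrt(66) (r(q, v) = -5 + sqrt(201 - 465) = -5 + sqrt(-264) = -5 + 2*I*sqrt(66))
-r(564, sqrt(-201 + (-5*(-3) + z))) = -(-5 + 2*I*sqrt(66)) = 5 - 2*I*sqrt(66)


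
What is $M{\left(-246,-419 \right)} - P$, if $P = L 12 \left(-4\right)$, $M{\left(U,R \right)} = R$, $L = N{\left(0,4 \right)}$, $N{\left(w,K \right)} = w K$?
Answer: $-419$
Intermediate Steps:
$N{\left(w,K \right)} = K w$
$L = 0$ ($L = 4 \cdot 0 = 0$)
$P = 0$ ($P = 0 \cdot 12 \left(-4\right) = 0 \left(-4\right) = 0$)
$M{\left(-246,-419 \right)} - P = -419 - 0 = -419 + 0 = -419$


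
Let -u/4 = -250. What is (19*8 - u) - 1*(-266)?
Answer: -582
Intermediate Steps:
u = 1000 (u = -4*(-250) = 1000)
(19*8 - u) - 1*(-266) = (19*8 - 1*1000) - 1*(-266) = (152 - 1000) + 266 = -848 + 266 = -582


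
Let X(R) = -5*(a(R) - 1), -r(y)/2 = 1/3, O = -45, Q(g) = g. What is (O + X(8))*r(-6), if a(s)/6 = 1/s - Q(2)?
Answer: -65/6 ≈ -10.833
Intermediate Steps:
a(s) = -12 + 6/s (a(s) = 6*(1/s - 1*2) = 6*(1/s - 2) = 6*(-2 + 1/s) = -12 + 6/s)
r(y) = -⅔ (r(y) = -2/3 = -2*⅓ = -⅔)
X(R) = 65 - 30/R (X(R) = -5*((-12 + 6/R) - 1) = -5*(-13 + 6/R) = 65 - 30/R)
(O + X(8))*r(-6) = (-45 + (65 - 30/8))*(-⅔) = (-45 + (65 - 30*⅛))*(-⅔) = (-45 + (65 - 15/4))*(-⅔) = (-45 + 245/4)*(-⅔) = (65/4)*(-⅔) = -65/6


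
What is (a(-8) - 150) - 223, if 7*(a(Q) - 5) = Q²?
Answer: -2512/7 ≈ -358.86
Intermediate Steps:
a(Q) = 5 + Q²/7
(a(-8) - 150) - 223 = ((5 + (⅐)*(-8)²) - 150) - 223 = ((5 + (⅐)*64) - 150) - 223 = ((5 + 64/7) - 150) - 223 = (99/7 - 150) - 223 = -951/7 - 223 = -2512/7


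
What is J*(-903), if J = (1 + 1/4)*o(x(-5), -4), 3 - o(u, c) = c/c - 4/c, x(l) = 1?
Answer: -4515/4 ≈ -1128.8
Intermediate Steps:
o(u, c) = 2 + 4/c (o(u, c) = 3 - (c/c - 4/c) = 3 - (1 - 4/c) = 3 + (-1 + 4/c) = 2 + 4/c)
J = 5/4 (J = (1 + 1/4)*(2 + 4/(-4)) = (1 + 1*(1/4))*(2 + 4*(-1/4)) = (1 + 1/4)*(2 - 1) = (5/4)*1 = 5/4 ≈ 1.2500)
J*(-903) = (5/4)*(-903) = -4515/4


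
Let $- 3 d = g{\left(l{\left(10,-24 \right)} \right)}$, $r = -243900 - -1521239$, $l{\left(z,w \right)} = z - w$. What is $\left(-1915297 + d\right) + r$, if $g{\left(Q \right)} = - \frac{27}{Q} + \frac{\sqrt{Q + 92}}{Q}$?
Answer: $- \frac{21690563}{34} - \frac{\sqrt{14}}{34} \approx -6.3796 \cdot 10^{5}$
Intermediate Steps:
$r = 1277339$ ($r = -243900 + 1521239 = 1277339$)
$g{\left(Q \right)} = - \frac{27}{Q} + \frac{\sqrt{92 + Q}}{Q}$
$d = \frac{9}{34} - \frac{\sqrt{14}}{34}$ ($d = - \frac{\frac{1}{10 - -24} \left(-27 + \sqrt{92 + \left(10 - -24\right)}\right)}{3} = - \frac{\frac{1}{10 + 24} \left(-27 + \sqrt{92 + \left(10 + 24\right)}\right)}{3} = - \frac{\frac{1}{34} \left(-27 + \sqrt{92 + 34}\right)}{3} = - \frac{\frac{1}{34} \left(-27 + \sqrt{126}\right)}{3} = - \frac{\frac{1}{34} \left(-27 + 3 \sqrt{14}\right)}{3} = - \frac{- \frac{27}{34} + \frac{3 \sqrt{14}}{34}}{3} = \frac{9}{34} - \frac{\sqrt{14}}{34} \approx 0.15466$)
$\left(-1915297 + d\right) + r = \left(-1915297 + \left(\frac{9}{34} - \frac{\sqrt{14}}{34}\right)\right) + 1277339 = \left(- \frac{65120089}{34} - \frac{\sqrt{14}}{34}\right) + 1277339 = - \frac{21690563}{34} - \frac{\sqrt{14}}{34}$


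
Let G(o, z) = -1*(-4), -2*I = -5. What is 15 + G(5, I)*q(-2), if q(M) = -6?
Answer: -9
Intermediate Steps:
I = 5/2 (I = -1/2*(-5) = 5/2 ≈ 2.5000)
G(o, z) = 4
15 + G(5, I)*q(-2) = 15 + 4*(-6) = 15 - 24 = -9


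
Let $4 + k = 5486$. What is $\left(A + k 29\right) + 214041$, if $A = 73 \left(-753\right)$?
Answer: $318050$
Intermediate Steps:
$k = 5482$ ($k = -4 + 5486 = 5482$)
$A = -54969$
$\left(A + k 29\right) + 214041 = \left(-54969 + 5482 \cdot 29\right) + 214041 = \left(-54969 + 158978\right) + 214041 = 104009 + 214041 = 318050$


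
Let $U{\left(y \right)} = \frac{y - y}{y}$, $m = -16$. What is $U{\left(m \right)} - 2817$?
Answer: $-2817$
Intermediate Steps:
$U{\left(y \right)} = 0$ ($U{\left(y \right)} = \frac{0}{y} = 0$)
$U{\left(m \right)} - 2817 = 0 - 2817 = -2817$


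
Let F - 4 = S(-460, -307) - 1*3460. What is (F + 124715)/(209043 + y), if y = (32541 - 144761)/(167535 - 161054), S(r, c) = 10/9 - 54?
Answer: 7069831255/12192259167 ≈ 0.57986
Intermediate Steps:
S(r, c) = -476/9 (S(r, c) = 10*(1/9) - 54 = 10/9 - 54 = -476/9)
F = -31580/9 (F = 4 + (-476/9 - 1*3460) = 4 + (-476/9 - 3460) = 4 - 31616/9 = -31580/9 ≈ -3508.9)
y = -112220/6481 ≈ -17.315
(F + 124715)/(209043 + y) = (-31580/9 + 124715)/(209043 - 112220/6481) = 1090855/(9*(1354695463/6481)) = (1090855/9)*(6481/1354695463) = 7069831255/12192259167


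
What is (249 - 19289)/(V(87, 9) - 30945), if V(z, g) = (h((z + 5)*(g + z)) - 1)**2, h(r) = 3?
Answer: 19040/30941 ≈ 0.61537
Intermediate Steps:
V(z, g) = 4 (V(z, g) = (3 - 1)**2 = 2**2 = 4)
(249 - 19289)/(V(87, 9) - 30945) = (249 - 19289)/(4 - 30945) = -19040/(-30941) = -19040*(-1/30941) = 19040/30941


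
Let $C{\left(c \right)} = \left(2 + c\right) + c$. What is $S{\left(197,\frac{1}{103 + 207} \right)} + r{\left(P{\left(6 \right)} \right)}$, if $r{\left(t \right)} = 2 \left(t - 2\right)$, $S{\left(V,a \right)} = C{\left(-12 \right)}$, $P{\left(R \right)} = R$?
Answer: $-14$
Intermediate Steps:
$C{\left(c \right)} = 2 + 2 c$
$S{\left(V,a \right)} = -22$ ($S{\left(V,a \right)} = 2 + 2 \left(-12\right) = 2 - 24 = -22$)
$r{\left(t \right)} = -4 + 2 t$ ($r{\left(t \right)} = 2 \left(-2 + t\right) = -4 + 2 t$)
$S{\left(197,\frac{1}{103 + 207} \right)} + r{\left(P{\left(6 \right)} \right)} = -22 + \left(-4 + 2 \cdot 6\right) = -22 + \left(-4 + 12\right) = -22 + 8 = -14$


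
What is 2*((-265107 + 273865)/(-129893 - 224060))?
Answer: -17516/353953 ≈ -0.049487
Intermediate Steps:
2*((-265107 + 273865)/(-129893 - 224060)) = 2*(8758/(-353953)) = 2*(8758*(-1/353953)) = 2*(-8758/353953) = -17516/353953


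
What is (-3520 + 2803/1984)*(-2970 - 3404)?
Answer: 22248054999/992 ≈ 2.2427e+7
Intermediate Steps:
(-3520 + 2803/1984)*(-2970 - 3404) = (-3520 + 2803*(1/1984))*(-6374) = (-3520 + 2803/1984)*(-6374) = -6980877/1984*(-6374) = 22248054999/992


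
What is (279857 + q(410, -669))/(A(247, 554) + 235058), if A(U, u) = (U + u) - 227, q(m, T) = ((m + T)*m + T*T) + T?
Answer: 206853/78544 ≈ 2.6336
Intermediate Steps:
q(m, T) = T + T**2 + m*(T + m) (q(m, T) = ((T + m)*m + T**2) + T = (m*(T + m) + T**2) + T = (T**2 + m*(T + m)) + T = T + T**2 + m*(T + m))
A(U, u) = -227 + U + u
(279857 + q(410, -669))/(A(247, 554) + 235058) = (279857 + (-669 + (-669)**2 + 410**2 - 669*410))/((-227 + 247 + 554) + 235058) = (279857 + (-669 + 447561 + 168100 - 274290))/(574 + 235058) = (279857 + 340702)/235632 = 620559*(1/235632) = 206853/78544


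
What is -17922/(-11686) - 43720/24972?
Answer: -7920467/36477849 ≈ -0.21713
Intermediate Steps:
-17922/(-11686) - 43720/24972 = -17922*(-1/11686) - 43720*1/24972 = 8961/5843 - 10930/6243 = -7920467/36477849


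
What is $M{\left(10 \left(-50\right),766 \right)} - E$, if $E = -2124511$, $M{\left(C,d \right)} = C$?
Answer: $2124011$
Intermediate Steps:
$M{\left(10 \left(-50\right),766 \right)} - E = 10 \left(-50\right) - -2124511 = -500 + 2124511 = 2124011$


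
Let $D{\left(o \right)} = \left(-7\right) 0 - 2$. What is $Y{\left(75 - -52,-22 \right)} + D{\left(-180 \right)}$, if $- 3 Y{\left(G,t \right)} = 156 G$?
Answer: $-6606$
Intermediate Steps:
$Y{\left(G,t \right)} = - 52 G$ ($Y{\left(G,t \right)} = - \frac{156 G}{3} = - 52 G$)
$D{\left(o \right)} = -2$ ($D{\left(o \right)} = 0 - 2 = -2$)
$Y{\left(75 - -52,-22 \right)} + D{\left(-180 \right)} = - 52 \left(75 - -52\right) - 2 = - 52 \left(75 + 52\right) - 2 = \left(-52\right) 127 - 2 = -6604 - 2 = -6606$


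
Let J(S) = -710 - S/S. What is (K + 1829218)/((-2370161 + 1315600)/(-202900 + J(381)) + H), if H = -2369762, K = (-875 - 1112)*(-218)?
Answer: -460646268624/482508556021 ≈ -0.95469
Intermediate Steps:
J(S) = -711 (J(S) = -710 - 1*1 = -710 - 1 = -711)
K = 433166 (K = -1987*(-218) = 433166)
(K + 1829218)/((-2370161 + 1315600)/(-202900 + J(381)) + H) = (433166 + 1829218)/((-2370161 + 1315600)/(-202900 - 711) - 2369762) = 2262384/(-1054561/(-203611) - 2369762) = 2262384/(-1054561*(-1/203611) - 2369762) = 2262384/(1054561/203611 - 2369762) = 2262384/(-482508556021/203611) = 2262384*(-203611/482508556021) = -460646268624/482508556021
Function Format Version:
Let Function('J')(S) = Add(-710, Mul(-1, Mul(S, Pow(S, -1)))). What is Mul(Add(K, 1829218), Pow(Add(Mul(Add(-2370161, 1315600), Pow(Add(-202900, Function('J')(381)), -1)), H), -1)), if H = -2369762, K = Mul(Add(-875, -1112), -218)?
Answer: Rational(-460646268624, 482508556021) ≈ -0.95469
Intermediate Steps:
Function('J')(S) = -711 (Function('J')(S) = Add(-710, Mul(-1, 1)) = Add(-710, -1) = -711)
K = 433166 (K = Mul(-1987, -218) = 433166)
Mul(Add(K, 1829218), Pow(Add(Mul(Add(-2370161, 1315600), Pow(Add(-202900, Function('J')(381)), -1)), H), -1)) = Mul(Add(433166, 1829218), Pow(Add(Mul(Add(-2370161, 1315600), Pow(Add(-202900, -711), -1)), -2369762), -1)) = Mul(2262384, Pow(Add(Mul(-1054561, Pow(-203611, -1)), -2369762), -1)) = Mul(2262384, Pow(Add(Mul(-1054561, Rational(-1, 203611)), -2369762), -1)) = Mul(2262384, Pow(Add(Rational(1054561, 203611), -2369762), -1)) = Mul(2262384, Pow(Rational(-482508556021, 203611), -1)) = Mul(2262384, Rational(-203611, 482508556021)) = Rational(-460646268624, 482508556021)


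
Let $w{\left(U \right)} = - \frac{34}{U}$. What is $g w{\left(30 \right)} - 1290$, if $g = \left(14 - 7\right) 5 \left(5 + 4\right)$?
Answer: $-1647$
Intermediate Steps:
$g = 315$ ($g = 7 \cdot 5 \cdot 9 = 7 \cdot 45 = 315$)
$g w{\left(30 \right)} - 1290 = 315 \left(- \frac{34}{30}\right) - 1290 = 315 \left(\left(-34\right) \frac{1}{30}\right) - 1290 = 315 \left(- \frac{17}{15}\right) - 1290 = -357 - 1290 = -1647$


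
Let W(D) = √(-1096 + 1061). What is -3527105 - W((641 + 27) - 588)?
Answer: -3527105 - I*√35 ≈ -3.5271e+6 - 5.9161*I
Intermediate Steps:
W(D) = I*√35 (W(D) = √(-35) = I*√35)
-3527105 - W((641 + 27) - 588) = -3527105 - I*√35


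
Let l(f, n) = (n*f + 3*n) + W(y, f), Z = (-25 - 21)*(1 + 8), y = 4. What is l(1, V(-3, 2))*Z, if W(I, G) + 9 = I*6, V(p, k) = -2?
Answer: -2898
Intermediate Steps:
W(I, G) = -9 + 6*I (W(I, G) = -9 + I*6 = -9 + 6*I)
Z = -414 (Z = -46*9 = -414)
l(f, n) = 15 + 3*n + f*n (l(f, n) = (n*f + 3*n) + (-9 + 6*4) = (f*n + 3*n) + (-9 + 24) = (3*n + f*n) + 15 = 15 + 3*n + f*n)
l(1, V(-3, 2))*Z = (15 + 3*(-2) + 1*(-2))*(-414) = (15 - 6 - 2)*(-414) = 7*(-414) = -2898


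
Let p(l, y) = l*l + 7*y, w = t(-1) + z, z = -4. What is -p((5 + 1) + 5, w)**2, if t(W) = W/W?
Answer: -10000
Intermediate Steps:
t(W) = 1
w = -3 (w = 1 - 4 = -3)
p(l, y) = l**2 + 7*y
-p((5 + 1) + 5, w)**2 = -(((5 + 1) + 5)**2 + 7*(-3))**2 = -((6 + 5)**2 - 21)**2 = -(11**2 - 21)**2 = -(121 - 21)**2 = -1*100**2 = -1*10000 = -10000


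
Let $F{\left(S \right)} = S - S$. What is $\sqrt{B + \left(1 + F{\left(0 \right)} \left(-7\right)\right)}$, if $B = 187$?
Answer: $2 \sqrt{47} \approx 13.711$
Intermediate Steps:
$F{\left(S \right)} = 0$
$\sqrt{B + \left(1 + F{\left(0 \right)} \left(-7\right)\right)} = \sqrt{187 + \left(1 + 0 \left(-7\right)\right)} = \sqrt{187 + \left(1 + 0\right)} = \sqrt{187 + 1} = \sqrt{188} = 2 \sqrt{47}$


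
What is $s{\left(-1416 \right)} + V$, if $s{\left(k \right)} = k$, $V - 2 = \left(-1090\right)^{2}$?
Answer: $1186686$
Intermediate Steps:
$V = 1188102$ ($V = 2 + \left(-1090\right)^{2} = 2 + 1188100 = 1188102$)
$s{\left(-1416 \right)} + V = -1416 + 1188102 = 1186686$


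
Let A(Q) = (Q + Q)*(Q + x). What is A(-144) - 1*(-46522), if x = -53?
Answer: 103258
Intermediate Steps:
A(Q) = 2*Q*(-53 + Q) (A(Q) = (Q + Q)*(Q - 53) = (2*Q)*(-53 + Q) = 2*Q*(-53 + Q))
A(-144) - 1*(-46522) = 2*(-144)*(-53 - 144) - 1*(-46522) = 2*(-144)*(-197) + 46522 = 56736 + 46522 = 103258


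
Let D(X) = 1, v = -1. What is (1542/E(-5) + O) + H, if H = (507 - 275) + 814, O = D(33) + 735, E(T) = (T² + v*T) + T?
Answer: 46092/25 ≈ 1843.7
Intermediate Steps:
E(T) = T² (E(T) = (T² - T) + T = T²)
O = 736 (O = 1 + 735 = 736)
H = 1046 (H = 232 + 814 = 1046)
(1542/E(-5) + O) + H = (1542/((-5)²) + 736) + 1046 = (1542/25 + 736) + 1046 = 19942/25 + 1046 = 46092/25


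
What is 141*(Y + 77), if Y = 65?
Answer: 20022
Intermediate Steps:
141*(Y + 77) = 141*(65 + 77) = 141*142 = 20022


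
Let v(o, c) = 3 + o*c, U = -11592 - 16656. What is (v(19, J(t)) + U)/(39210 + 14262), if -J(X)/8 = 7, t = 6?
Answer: -29309/53472 ≈ -0.54812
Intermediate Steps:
J(X) = -56 (J(X) = -8*7 = -56)
U = -28248
v(o, c) = 3 + c*o
(v(19, J(t)) + U)/(39210 + 14262) = ((3 - 56*19) - 28248)/(39210 + 14262) = ((3 - 1064) - 28248)/53472 = (-1061 - 28248)*(1/53472) = -29309*1/53472 = -29309/53472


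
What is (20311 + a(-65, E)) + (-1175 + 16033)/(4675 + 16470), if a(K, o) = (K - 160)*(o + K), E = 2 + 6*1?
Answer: 700675578/21145 ≈ 33137.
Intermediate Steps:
E = 8 (E = 2 + 6 = 8)
a(K, o) = (-160 + K)*(K + o)
(20311 + a(-65, E)) + (-1175 + 16033)/(4675 + 16470) = (20311 + ((-65)**2 - 160*(-65) - 160*8 - 65*8)) + (-1175 + 16033)/(4675 + 16470) = (20311 + (4225 + 10400 - 1280 - 520)) + 14858/21145 = (20311 + 12825) + 14858*(1/21145) = 33136 + 14858/21145 = 700675578/21145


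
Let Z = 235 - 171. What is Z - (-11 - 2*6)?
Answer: 87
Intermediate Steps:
Z = 64
Z - (-11 - 2*6) = 64 - (-11 - 2*6) = 64 - (-11 - 12) = 64 - 1*(-23) = 64 + 23 = 87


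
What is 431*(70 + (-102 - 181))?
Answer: -91803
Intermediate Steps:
431*(70 + (-102 - 181)) = 431*(70 - 283) = 431*(-213) = -91803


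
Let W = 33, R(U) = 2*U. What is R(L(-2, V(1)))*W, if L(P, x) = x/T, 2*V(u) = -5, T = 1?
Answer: -165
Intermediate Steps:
V(u) = -5/2 (V(u) = (1/2)*(-5) = -5/2)
L(P, x) = x (L(P, x) = x/1 = x*1 = x)
R(L(-2, V(1)))*W = (2*(-5/2))*33 = -5*33 = -165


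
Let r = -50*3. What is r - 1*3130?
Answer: -3280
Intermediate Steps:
r = -150
r - 1*3130 = -150 - 1*3130 = -150 - 3130 = -3280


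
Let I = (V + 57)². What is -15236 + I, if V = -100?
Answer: -13387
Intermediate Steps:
I = 1849 (I = (-100 + 57)² = (-43)² = 1849)
-15236 + I = -15236 + 1849 = -13387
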